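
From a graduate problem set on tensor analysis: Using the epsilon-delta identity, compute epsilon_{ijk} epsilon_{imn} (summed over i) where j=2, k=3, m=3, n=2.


Using the identity: epsilon_{ijk} epsilon_{imn} = delta_{jm} delta_{kn} - delta_{jn} delta_{km}.
delta_{23} = 0
delta_{32} = 0
delta_{22} = 1
delta_{33} = 1
Result = 0 * 0 - 1 * 1 = 0 - 1 = -1

-1


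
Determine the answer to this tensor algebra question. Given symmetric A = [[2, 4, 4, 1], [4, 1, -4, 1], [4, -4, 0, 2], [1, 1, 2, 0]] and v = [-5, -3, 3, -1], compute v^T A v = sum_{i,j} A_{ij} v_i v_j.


First compute Av:
(Av)_1 = 2*-5 + 4*-3 + 4*3 + 1*-1 = -11
(Av)_2 = 4*-5 + 1*-3 + -4*3 + 1*-1 = -36
(Av)_3 = 4*-5 + -4*-3 + 0*3 + 2*-1 = -10
(Av)_4 = 1*-5 + 1*-3 + 2*3 + 0*-1 = -2
Av = [-11, -36, -10, -2]
Then v^T (Av) = -5*-11 + -3*-36 + 3*-10 + -1*-2
= 55 + 108 + -30 + 2 = 135

135


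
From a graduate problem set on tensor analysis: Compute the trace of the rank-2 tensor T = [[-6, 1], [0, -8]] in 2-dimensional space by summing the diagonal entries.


The contraction (trace) of a rank-2 tensor is the sum of its diagonal elements.
Diagonal entries: A[1,1] = -6, A[2,2] = -8
Tr(A) = -6 + -8 = -14

-14


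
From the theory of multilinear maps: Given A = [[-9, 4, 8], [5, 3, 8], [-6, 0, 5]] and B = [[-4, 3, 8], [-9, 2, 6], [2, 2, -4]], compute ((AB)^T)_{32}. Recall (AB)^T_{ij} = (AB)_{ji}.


(AB)^T_{ij} = (AB)_{ji} = sum_k A_{jk} B_{ki}.
For i=3, j=2 we need (AB)_{23}:
A_{21} * B_{13} = 5 * 8 = 40
A_{22} * B_{23} = 3 * 6 = 18
A_{23} * B_{33} = 8 * -4 = -32
Sum = 40 + 18 + -32 = 26

26


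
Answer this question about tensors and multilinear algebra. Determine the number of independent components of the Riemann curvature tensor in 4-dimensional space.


The Riemann tensor in d dimensions has d^2(d^2 - 1)/12 independent components.
d = 4, so d^2 = 16
d^2 - 1 = 15
d^2(d^2 - 1) = 16 * 15 = 240
Divide by 12: 240 / 12 = 20

20


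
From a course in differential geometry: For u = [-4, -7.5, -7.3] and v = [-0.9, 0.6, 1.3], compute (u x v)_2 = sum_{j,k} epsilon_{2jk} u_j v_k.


(u x v)_2 = sum_{j,k} epsilon_{2jk} u_j v_k. Only permutations of (1,2,3) contribute; the two non-zero terms are:
eps_{213} u_1 v_3 = -1 * -4 * 1.3 = 5.2
eps_{231} u_3 v_1 = 1 * -7.3 * -0.9 = 6.57
(u x v)_2 = 11.77

11.77


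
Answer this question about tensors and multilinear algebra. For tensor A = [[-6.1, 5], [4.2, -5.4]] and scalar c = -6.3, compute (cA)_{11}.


Scalar multiplication: (cA)_{ij} = c * A_{ij}.
c = -6.3
A_{11} = -6.1
(cA)_{11} = -6.3 * -6.1 = 38.43

38.43


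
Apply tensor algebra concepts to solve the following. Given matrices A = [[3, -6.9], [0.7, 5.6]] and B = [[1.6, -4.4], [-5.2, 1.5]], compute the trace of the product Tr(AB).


Tr(AB) = sum_i (AB)_{ii} where (AB)_{ii} = sum_k A_{ik} B_{ki}.
(AB)_{11} = 3*1.6 + -6.9*-5.2 = 40.68
(AB)_{22} = 0.7*-4.4 + 5.6*1.5 = 5.32
Tr(AB) = 40.68 + 5.32 = 46

46


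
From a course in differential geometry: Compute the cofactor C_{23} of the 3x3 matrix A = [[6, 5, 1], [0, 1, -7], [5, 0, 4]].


To find cofactor C_{23}, delete row 2 and column 3.
The resulting 2x2 submatrix is: [[6, 5], [5, 0]]
Minor M_{23} = 6*0 - 5*5
  = 0 - 25 = -25
Sign = (-1)^(2+3) = (-1)^5 = -1
Cofactor C_{23} = -1 * -25 = 25

25


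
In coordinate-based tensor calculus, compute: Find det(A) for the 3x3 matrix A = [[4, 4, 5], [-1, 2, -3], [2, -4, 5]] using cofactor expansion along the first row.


Expanding along the first row, det(A) = a11*M_11 - a12*M_12 + a13*M_13, where M_1j is the (1,j) minor.
Minor M_11 = 2*5 - -3*-4 = -2
Minor M_12 = -1*5 - -3*2 = 1
Minor M_13 = -1*-4 - 2*2 = 0
det = 4*(-2) - 4*(1) + 5*(0)
    = -8 - 4 + 0
    = -12

-12


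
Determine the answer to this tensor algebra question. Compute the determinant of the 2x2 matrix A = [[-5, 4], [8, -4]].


For a 2x2 matrix [[a, b], [c, d]], det = a*d - b*c.
a = -5, b = 4, c = 8, d = -4
a*d = -5 * -4 = 20
b*c = 4 * 8 = 32
det = 20 - 32 = -12

-12


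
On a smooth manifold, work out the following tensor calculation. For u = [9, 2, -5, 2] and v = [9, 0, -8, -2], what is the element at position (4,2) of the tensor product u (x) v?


The outer product entry T_{ij} = u_i * v_j.
We need i=4, j=2.
u_4 = 2, v_2 = 0
T_{4,2} = 2 * 0 = 0

0


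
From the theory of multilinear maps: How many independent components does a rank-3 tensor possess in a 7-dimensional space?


The number of components of a rank-r tensor in d dimensions is d^r.
Here d = 7 and r = 3.
7^3 = 343

343


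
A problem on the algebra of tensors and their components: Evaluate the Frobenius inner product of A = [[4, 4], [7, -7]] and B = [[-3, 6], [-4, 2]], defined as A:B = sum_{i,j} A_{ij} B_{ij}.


A:B = sum over all i,j of A_{ij} * B_{ij}.
Row 1: 4*-3=-12, 4*6=24 => row sum = 12
Row 2: 7*-4=-28, -7*2=-14 => row sum = -42
Total = 12 + -42 = -30

-30


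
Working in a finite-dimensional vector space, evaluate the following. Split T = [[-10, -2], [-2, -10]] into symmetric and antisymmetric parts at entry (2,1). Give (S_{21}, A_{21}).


T_{21} = -2
T_{12} = -2
S_{21} = (-2 + -2)/2 = -4/2 = -2
A_{21} = (-2 - -2)/2 = 0/2 = 0
Check: S + A = -2 + 0 = -2 = T_{21}.

(-2, 0)


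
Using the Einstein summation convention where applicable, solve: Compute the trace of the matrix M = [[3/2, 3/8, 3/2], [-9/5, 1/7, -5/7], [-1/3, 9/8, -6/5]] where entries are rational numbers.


The trace is the sum of diagonal entries.
Diagonal: M[1,1] = 3/2, M[2,2] = 1/7, M[3,3] = -6/5
Tr(M) = 3/2 + 1/7 + -6/5
Computing step by step:
After adding M[1,1]: 3/2
After adding M[2,2]: 23/14
After adding M[3,3]: 31/70
Tr(M) = 31/70

31/70


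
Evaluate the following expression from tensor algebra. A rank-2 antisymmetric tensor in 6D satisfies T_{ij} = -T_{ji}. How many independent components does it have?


An antisymmetric rank-2 tensor satisfies A_{ij} = -A_{ji}, so diagonal entries are zero.
The independent components are the upper-triangular entries: C(n, 2) = n(n-1)/2.
n = 6
C(6, 2) = 6 * 5 / 2 = 30 / 2 = 15

15


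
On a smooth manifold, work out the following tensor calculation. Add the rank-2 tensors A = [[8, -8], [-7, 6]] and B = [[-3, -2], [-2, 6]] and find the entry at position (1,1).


Tensor addition is component-wise: (A + B)_{ij} = A_{ij} + B_{ij}.
A_{11} = 8
B_{11} = -3
(A + B)_{11} = 8 + -3 = 5

5


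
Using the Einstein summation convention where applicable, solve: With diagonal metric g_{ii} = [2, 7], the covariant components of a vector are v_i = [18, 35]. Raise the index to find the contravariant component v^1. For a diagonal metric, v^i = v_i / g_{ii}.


To raise an index with a diagonal metric: v^i = v_i / g_{ii}.
For index 1: v_1 = 18, g_{11} = 2
v^1 = 18 / 2 = 9

9


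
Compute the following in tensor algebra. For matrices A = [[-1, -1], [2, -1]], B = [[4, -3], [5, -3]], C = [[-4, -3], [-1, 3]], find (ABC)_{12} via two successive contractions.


(ABC)_{12} = sum_m (AB)_{1m} C_{m2}. First compute row 1 of AB.
(AB)_{11} = -1*4 + -1*5 = -9
(AB)_{12} = -1*-3 + -1*-3 = 6
Now contract with column 2 of C:
(AB)_{11} * C_{12} = -9 * -3 = 27
(AB)_{12} * C_{22} = 6 * 3 = 18
(ABC)_{12} = 27 + 18 = 45

45


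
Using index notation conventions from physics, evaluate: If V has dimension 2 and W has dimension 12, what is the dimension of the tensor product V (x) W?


The dimension of a tensor product is the product of dimensions.
dim(V) = 2, dim(W) = 12
dim(V (x) W) = 2 * 12 = 24

24


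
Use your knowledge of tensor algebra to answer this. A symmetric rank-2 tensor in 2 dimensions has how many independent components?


A symmetric rank-2 tensor in d dimensions has d(d+1)/2 independent components.
d = 2
d(d+1)/2 = 2 * 3 / 2 = 6 / 2 = 3

3


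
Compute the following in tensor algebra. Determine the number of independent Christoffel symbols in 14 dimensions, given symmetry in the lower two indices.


Christoffel symbols Gamma^k_{ij} are symmetric in i,j, so there are d * d(d+1)/2 independent symbols.
d = 14
d(d+1)/2 = 14 * 15 / 2 = 105
Total = 14 * 105 = 1470

1470


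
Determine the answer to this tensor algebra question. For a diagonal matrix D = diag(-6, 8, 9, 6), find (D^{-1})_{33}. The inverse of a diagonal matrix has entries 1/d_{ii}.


For a diagonal matrix, the inverse has entries (D^{-1})_{ii} = 1/d_{ii}.
The diagonal entries are: d_{11} = -6, d_{22} = 8, d_{33} = 9, d_{44} = 6
We need (D^{-1})_{33} = 1/d_{33} = 1/9 = 1/9

1/9


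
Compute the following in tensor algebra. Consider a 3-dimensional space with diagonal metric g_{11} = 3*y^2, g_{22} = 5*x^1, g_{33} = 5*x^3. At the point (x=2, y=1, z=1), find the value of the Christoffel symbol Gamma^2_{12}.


For a diagonal metric, Gamma^k_{ij} = (1/2) g^{kk} (dg_{ik}/dx_j + dg_{jk}/dx_i - dg_{ij}/dx_k).
The metric is diagonal, so g_{ab} = 0 for a != b.
At the given point: g_{11} = 3, g_{22} = 10, g_{33} = 40
g^{22} = 1/10
dg_{12}/dx_2 = 0 (off-diagonal)
dg_{22}/dx_1 = dg_{22}/dx_1 = 5
dg_{12}/dx_2 = 0 (off-diagonal)
Numerator = 0 + 5 - 0 = 5
Gamma^2_{12} = 5 / (2 * 10) = 1/4

1/4


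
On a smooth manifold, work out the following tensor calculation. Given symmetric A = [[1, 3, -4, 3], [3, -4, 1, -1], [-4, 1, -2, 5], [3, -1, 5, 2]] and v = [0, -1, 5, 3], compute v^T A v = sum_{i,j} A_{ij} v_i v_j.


First compute Av:
(Av)_1 = 1*0 + 3*-1 + -4*5 + 3*3 = -14
(Av)_2 = 3*0 + -4*-1 + 1*5 + -1*3 = 6
(Av)_3 = -4*0 + 1*-1 + -2*5 + 5*3 = 4
(Av)_4 = 3*0 + -1*-1 + 5*5 + 2*3 = 32
Av = [-14, 6, 4, 32]
Then v^T (Av) = 0*-14 + -1*6 + 5*4 + 3*32
= 0 + -6 + 20 + 96 = 110

110


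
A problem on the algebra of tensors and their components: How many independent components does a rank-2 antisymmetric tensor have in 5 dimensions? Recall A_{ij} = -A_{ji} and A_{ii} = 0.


An antisymmetric rank-2 tensor satisfies A_{ij} = -A_{ji}, so diagonal entries are zero.
The independent components are the upper-triangular entries: C(n, 2) = n(n-1)/2.
n = 5
C(5, 2) = 5 * 4 / 2 = 20 / 2 = 10

10


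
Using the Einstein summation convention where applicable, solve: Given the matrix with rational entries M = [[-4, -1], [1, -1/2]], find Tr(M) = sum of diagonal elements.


The trace is the sum of diagonal entries.
Diagonal: M[1,1] = -4, M[2,2] = -1/2
Tr(M) = -4 + -1/2
Computing step by step:
After adding M[1,1]: -4
After adding M[2,2]: -9/2
Tr(M) = -9/2

-9/2


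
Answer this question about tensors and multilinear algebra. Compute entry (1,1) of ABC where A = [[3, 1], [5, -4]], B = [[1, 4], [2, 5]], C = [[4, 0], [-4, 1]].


(ABC)_{11} = sum_m (AB)_{1m} C_{m1}. First compute row 1 of AB.
(AB)_{11} = 3*1 + 1*2 = 5
(AB)_{12} = 3*4 + 1*5 = 17
Now contract with column 1 of C:
(AB)_{11} * C_{11} = 5 * 4 = 20
(AB)_{12} * C_{21} = 17 * -4 = -68
(ABC)_{11} = 20 + -68 = -48

-48


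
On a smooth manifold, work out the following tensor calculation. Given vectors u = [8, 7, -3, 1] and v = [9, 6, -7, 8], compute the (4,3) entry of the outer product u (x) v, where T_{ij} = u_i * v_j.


The outer product entry T_{ij} = u_i * v_j.
We need i=4, j=3.
u_4 = 1, v_3 = -7
T_{4,3} = 1 * -7 = -7

-7


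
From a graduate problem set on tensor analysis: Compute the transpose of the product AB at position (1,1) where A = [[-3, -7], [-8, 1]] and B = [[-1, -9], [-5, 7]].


(AB)^T_{ij} = (AB)_{ji} = sum_k A_{jk} B_{ki}.
For i=1, j=1 we need (AB)_{11}:
A_{11} * B_{11} = -3 * -1 = 3
A_{12} * B_{21} = -7 * -5 = 35
Sum = 3 + 35 = 38

38


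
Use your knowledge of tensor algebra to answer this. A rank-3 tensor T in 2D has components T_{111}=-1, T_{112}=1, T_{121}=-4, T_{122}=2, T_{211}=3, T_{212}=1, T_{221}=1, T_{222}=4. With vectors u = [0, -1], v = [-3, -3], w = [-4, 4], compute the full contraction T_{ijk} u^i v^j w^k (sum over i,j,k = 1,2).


S = sum over i,j,k of T_{ijk} u_i v_j w_k. Expanding all 8 terms:
T_{111}*u_1*v_1*w_1 = -1*0*-3*-4 = 0  (running total: 0)
T_{112}*u_1*v_1*w_2 = 1*0*-3*4 = 0  (running total: 0)
T_{121}*u_1*v_2*w_1 = -4*0*-3*-4 = 0  (running total: 0)
T_{122}*u_1*v_2*w_2 = 2*0*-3*4 = 0  (running total: 0)
T_{211}*u_2*v_1*w_1 = 3*-1*-3*-4 = -36  (running total: -36)
T_{212}*u_2*v_1*w_2 = 1*-1*-3*4 = 12  (running total: -24)
T_{221}*u_2*v_2*w_1 = 1*-1*-3*-4 = -12  (running total: -36)
T_{222}*u_2*v_2*w_2 = 4*-1*-3*4 = 48  (running total: 12)
S = 12

12


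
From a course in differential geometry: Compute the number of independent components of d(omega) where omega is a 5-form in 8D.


The exterior derivative of a p-form is a (p+1)-form.
Its number of independent components is C(n, p+1).
n = 8, p+1 = 6
C(8, 6) = 28

28


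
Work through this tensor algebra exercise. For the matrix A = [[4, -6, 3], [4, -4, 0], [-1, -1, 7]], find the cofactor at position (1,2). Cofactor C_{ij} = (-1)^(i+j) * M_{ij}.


To find cofactor C_{12}, delete row 1 and column 2.
The resulting 2x2 submatrix is: [[4, 0], [-1, 7]]
Minor M_{12} = 4*7 - 0*-1
  = 28 - 0 = 28
Sign = (-1)^(1+2) = (-1)^3 = -1
Cofactor C_{12} = -1 * 28 = -28

-28


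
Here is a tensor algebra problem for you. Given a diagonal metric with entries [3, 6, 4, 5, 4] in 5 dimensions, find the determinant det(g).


For a diagonal metric, the determinant is the product of diagonal entries.
Diagonal entries: 3, 6, 4, 5, 4
det(g) = 3 * 6 * 4 * 5 * 4 = 1440

1440


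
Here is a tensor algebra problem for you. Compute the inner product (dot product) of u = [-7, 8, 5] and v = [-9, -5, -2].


The inner product u . v = sum of u_i * v_i.
Term-by-term: -7 * -9, 8 * -5, 5 * -2
Products: 63, -40, -10
Sum = 63 + -40 + -10 = 13

13


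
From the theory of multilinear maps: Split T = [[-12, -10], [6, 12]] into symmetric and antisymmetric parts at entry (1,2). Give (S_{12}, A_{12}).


T_{12} = -10
T_{21} = 6
S_{12} = (-10 + 6)/2 = -4/2 = -2
A_{12} = (-10 - 6)/2 = -16/2 = -8
Check: S + A = -2 + -8 = -10 = T_{12}.

(-2, -8)


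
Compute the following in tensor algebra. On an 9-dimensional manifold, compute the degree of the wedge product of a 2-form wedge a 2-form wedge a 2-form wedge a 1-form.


The degree of a wedge product is the sum of the degrees of the individual forms.
Degrees: 2, 2, 2, 1
Total degree = 2 + 2 + 2 + 1 = 7

7


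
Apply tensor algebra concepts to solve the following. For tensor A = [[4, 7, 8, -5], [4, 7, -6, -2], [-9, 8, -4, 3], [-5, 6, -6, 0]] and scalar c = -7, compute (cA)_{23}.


Scalar multiplication: (cA)_{ij} = c * A_{ij}.
c = -7
A_{23} = -6
(cA)_{23} = -7 * -6 = 42

42


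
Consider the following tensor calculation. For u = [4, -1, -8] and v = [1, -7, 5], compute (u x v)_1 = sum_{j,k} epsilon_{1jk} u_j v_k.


(u x v)_1 = sum_{j,k} epsilon_{1jk} u_j v_k. Only permutations of (1,2,3) contribute; the two non-zero terms are:
eps_{123} u_2 v_3 = 1 * -1 * 5 = -5
eps_{132} u_3 v_2 = -1 * -8 * -7 = -56
(u x v)_1 = -61

-61


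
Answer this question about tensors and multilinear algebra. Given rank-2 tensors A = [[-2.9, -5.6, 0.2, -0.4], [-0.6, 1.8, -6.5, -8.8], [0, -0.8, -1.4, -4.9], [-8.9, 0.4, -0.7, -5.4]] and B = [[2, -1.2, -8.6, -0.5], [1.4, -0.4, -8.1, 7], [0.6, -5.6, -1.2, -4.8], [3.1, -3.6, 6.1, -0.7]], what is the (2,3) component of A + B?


Tensor addition is component-wise: (A + B)_{ij} = A_{ij} + B_{ij}.
A_{23} = -6.5
B_{23} = -8.1
(A + B)_{23} = -6.5 + -8.1 = -14.6

-14.6


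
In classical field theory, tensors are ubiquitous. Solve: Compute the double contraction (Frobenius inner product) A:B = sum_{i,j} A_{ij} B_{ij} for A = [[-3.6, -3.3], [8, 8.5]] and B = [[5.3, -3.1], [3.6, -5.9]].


A:B = sum over all i,j of A_{ij} * B_{ij}.
Row 1: -3.6*5.3=-19.08, -3.3*-3.1=10.23 => row sum = -8.85
Row 2: 8*3.6=28.8, 8.5*-5.9=-50.15 => row sum = -21.35
Total = -8.85 + -21.35 = -30.2

-30.2


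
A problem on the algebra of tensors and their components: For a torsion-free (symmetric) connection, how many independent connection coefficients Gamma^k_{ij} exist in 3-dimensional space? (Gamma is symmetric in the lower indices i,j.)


Christoffel symbols Gamma^k_{ij} are symmetric in i,j, so there are d * d(d+1)/2 independent symbols.
d = 3
d(d+1)/2 = 3 * 4 / 2 = 6
Total = 3 * 6 = 18

18


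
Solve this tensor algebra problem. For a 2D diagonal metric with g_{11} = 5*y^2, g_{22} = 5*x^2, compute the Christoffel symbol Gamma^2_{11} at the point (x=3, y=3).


For a diagonal metric, Gamma^k_{ij} = (1/2) g^{kk} (dg_{ik}/dx_j + dg_{jk}/dx_i - dg_{ij}/dx_k).
The metric is diagonal, so g_{ab} = 0 for a != b.
At the given point: g_{11} = 45, g_{22} = 45
g^{22} = 1/45
dg_{12}/dx_1 = 0 (off-diagonal)
dg_{12}/dx_1 = 0 (off-diagonal)
dg_{11}/dx_2 = dg_{11}/dx_2 = 30
Numerator = 0 + 0 - 30 = -30
Gamma^2_{11} = -30 / (2 * 45) = -1/3

-1/3


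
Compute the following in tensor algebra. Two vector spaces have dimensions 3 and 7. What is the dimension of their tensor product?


The dimension of a tensor product is the product of dimensions.
dim(V) = 3, dim(W) = 7
dim(V (x) W) = 3 * 7 = 21

21


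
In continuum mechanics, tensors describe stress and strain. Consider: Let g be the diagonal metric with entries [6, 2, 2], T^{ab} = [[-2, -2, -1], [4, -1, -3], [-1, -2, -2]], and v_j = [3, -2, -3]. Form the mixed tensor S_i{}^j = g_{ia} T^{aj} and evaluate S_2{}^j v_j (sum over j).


Step 1: lower the first index. For a diagonal metric, g_{ia} T^{aj} = g_{ii} T^{ij} (no sum on i).
g_{22} = 2
S_2{}^1 = 2 * T^{21} = 2 * 4 = 8
S_2{}^2 = 2 * T^{22} = 2 * -1 = -2
S_2{}^3 = 2 * T^{23} = 2 * -3 = -6
Step 2: contract S_2{}^j with v_j.
S_2{}^1 * v_1 = 8 * 3 = 24
S_2{}^2 * v_2 = -2 * -2 = 4
S_2{}^3 * v_3 = -6 * -3 = 18
Result = 24 + 4 + 18 = 46

46


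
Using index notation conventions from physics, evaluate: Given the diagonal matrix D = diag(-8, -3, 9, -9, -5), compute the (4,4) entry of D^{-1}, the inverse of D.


For a diagonal matrix, the inverse has entries (D^{-1})_{ii} = 1/d_{ii}.
The diagonal entries are: d_{11} = -8, d_{22} = -3, d_{33} = 9, d_{44} = -9, d_{55} = -5
We need (D^{-1})_{44} = 1/d_{44} = 1/-9 = -1/9

-1/9


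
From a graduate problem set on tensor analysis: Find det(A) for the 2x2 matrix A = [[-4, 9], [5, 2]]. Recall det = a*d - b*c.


For a 2x2 matrix [[a, b], [c, d]], det = a*d - b*c.
a = -4, b = 9, c = 5, d = 2
a*d = -4 * 2 = -8
b*c = 9 * 5 = 45
det = -8 - 45 = -53

-53


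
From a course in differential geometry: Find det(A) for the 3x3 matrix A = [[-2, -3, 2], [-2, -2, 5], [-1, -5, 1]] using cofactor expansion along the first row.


Expanding along the first row, det(A) = a11*M_11 - a12*M_12 + a13*M_13, where M_1j is the (1,j) minor.
Minor M_11 = -2*1 - 5*-5 = 23
Minor M_12 = -2*1 - 5*-1 = 3
Minor M_13 = -2*-5 - -2*-1 = 8
det = -2*(23) - -3*(3) + 2*(8)
    = -46 - -9 + 16
    = -21

-21


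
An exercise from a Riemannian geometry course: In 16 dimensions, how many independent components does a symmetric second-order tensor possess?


A symmetric rank-2 tensor in d dimensions has d(d+1)/2 independent components.
d = 16
d(d+1)/2 = 16 * 17 / 2 = 272 / 2 = 136

136


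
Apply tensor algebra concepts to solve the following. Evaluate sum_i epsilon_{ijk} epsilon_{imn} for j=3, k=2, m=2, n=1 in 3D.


Using the identity: epsilon_{ijk} epsilon_{imn} = delta_{jm} delta_{kn} - delta_{jn} delta_{km}.
delta_{32} = 0
delta_{21} = 0
delta_{31} = 0
delta_{22} = 1
Result = 0 * 0 - 0 * 1 = 0 - 0 = 0

0


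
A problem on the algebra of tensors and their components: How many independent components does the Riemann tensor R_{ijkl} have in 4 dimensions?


The Riemann tensor in d dimensions has d^2(d^2 - 1)/12 independent components.
d = 4, so d^2 = 16
d^2 - 1 = 15
d^2(d^2 - 1) = 16 * 15 = 240
Divide by 12: 240 / 12 = 20

20


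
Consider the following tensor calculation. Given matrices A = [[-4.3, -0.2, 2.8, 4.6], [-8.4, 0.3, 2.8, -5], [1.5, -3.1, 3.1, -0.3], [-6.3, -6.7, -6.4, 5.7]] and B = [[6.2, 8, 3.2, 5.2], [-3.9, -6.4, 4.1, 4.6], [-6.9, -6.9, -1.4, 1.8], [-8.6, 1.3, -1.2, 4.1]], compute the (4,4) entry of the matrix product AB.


(AB)_{ij} = sum_k A_{ik} B_{kj}.
For i=4, j=4:
A_{41} * B_{14} = -6.3 * 5.2 = -32.76
A_{42} * B_{24} = -6.7 * 4.6 = -30.82
A_{43} * B_{34} = -6.4 * 1.8 = -11.52
A_{44} * B_{44} = 5.7 * 4.1 = 23.37
Sum = -32.76 + -30.82 + -11.52 + 23.37 = -51.73

-51.73


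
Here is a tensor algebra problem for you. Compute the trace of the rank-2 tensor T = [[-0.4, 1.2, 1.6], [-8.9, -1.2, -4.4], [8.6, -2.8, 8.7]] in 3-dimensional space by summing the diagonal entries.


The contraction (trace) of a rank-2 tensor is the sum of its diagonal elements.
Diagonal entries: A[1,1] = -0.4, A[2,2] = -1.2, A[3,3] = 8.7
Tr(A) = -0.4 + -1.2 + 8.7 = 7.1

7.1


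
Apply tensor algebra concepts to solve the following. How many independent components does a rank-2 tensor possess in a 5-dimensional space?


The number of components of a rank-r tensor in d dimensions is d^r.
Here d = 5 and r = 2.
5^2 = 25

25


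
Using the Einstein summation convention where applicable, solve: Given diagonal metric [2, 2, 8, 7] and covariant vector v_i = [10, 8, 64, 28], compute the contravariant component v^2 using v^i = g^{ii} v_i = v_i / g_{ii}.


To raise an index with a diagonal metric: v^i = v_i / g_{ii}.
For index 2: v_2 = 8, g_{22} = 2
v^2 = 8 / 2 = 4

4


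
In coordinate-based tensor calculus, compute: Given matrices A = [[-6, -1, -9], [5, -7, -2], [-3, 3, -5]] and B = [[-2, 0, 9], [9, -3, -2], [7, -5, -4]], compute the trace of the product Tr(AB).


Tr(AB) = sum_i (AB)_{ii} where (AB)_{ii} = sum_k A_{ik} B_{ki}.
(AB)_{11} = -6*-2 + -1*9 + -9*7 = -60
(AB)_{22} = 5*0 + -7*-3 + -2*-5 = 31
(AB)_{33} = -3*9 + 3*-2 + -5*-4 = -13
Tr(AB) = -60 + 31 + -13 = -42

-42


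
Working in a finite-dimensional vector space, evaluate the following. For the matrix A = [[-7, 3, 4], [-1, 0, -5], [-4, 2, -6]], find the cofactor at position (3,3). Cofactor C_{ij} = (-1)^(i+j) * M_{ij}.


To find cofactor C_{33}, delete row 3 and column 3.
The resulting 2x2 submatrix is: [[-7, 3], [-1, 0]]
Minor M_{33} = -7*0 - 3*-1
  = 0 - -3 = 3
Sign = (-1)^(3+3) = (-1)^6 = 1
Cofactor C_{33} = 1 * 3 = 3

3


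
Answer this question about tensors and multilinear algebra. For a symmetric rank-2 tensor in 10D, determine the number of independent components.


A symmetric rank-2 tensor in d dimensions has d(d+1)/2 independent components.
d = 10
d(d+1)/2 = 10 * 11 / 2 = 110 / 2 = 55

55


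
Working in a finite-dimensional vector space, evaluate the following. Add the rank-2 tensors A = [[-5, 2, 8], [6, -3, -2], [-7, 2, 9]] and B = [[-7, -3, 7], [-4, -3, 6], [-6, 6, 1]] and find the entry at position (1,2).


Tensor addition is component-wise: (A + B)_{ij} = A_{ij} + B_{ij}.
A_{12} = 2
B_{12} = -3
(A + B)_{12} = 2 + -3 = -1

-1


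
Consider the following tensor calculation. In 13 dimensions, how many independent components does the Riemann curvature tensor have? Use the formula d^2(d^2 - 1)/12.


The Riemann tensor in d dimensions has d^2(d^2 - 1)/12 independent components.
d = 13, so d^2 = 169
d^2 - 1 = 168
d^2(d^2 - 1) = 169 * 168 = 28392
Divide by 12: 28392 / 12 = 2366

2366


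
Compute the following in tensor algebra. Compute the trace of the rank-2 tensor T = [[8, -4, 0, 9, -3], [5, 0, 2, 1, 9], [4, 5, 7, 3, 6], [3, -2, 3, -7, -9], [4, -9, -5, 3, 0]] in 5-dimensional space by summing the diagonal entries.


The contraction (trace) of a rank-2 tensor is the sum of its diagonal elements.
Diagonal entries: A[1,1] = 8, A[2,2] = 0, A[3,3] = 7, A[4,4] = -7, A[5,5] = 0
Tr(A) = 8 + 0 + 7 + -7 + 0 = 8

8


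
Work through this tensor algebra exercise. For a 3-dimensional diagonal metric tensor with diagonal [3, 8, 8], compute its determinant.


For a diagonal metric, the determinant is the product of diagonal entries.
Diagonal entries: 3, 8, 8
det(g) = 3 * 8 * 8 = 192

192


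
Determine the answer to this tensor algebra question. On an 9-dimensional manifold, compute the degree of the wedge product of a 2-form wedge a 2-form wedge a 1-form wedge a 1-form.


The degree of a wedge product is the sum of the degrees of the individual forms.
Degrees: 2, 2, 1, 1
Total degree = 2 + 2 + 1 + 1 = 6

6


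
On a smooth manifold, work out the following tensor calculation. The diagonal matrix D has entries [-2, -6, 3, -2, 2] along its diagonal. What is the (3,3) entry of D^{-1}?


For a diagonal matrix, the inverse has entries (D^{-1})_{ii} = 1/d_{ii}.
The diagonal entries are: d_{11} = -2, d_{22} = -6, d_{33} = 3, d_{44} = -2, d_{55} = 2
We need (D^{-1})_{33} = 1/d_{33} = 1/3 = 1/3

1/3


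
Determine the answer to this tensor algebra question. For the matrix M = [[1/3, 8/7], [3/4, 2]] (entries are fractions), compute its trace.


The trace is the sum of diagonal entries.
Diagonal: M[1,1] = 1/3, M[2,2] = 2
Tr(M) = 1/3 + 2
Computing step by step:
After adding M[1,1]: 1/3
After adding M[2,2]: 7/3
Tr(M) = 7/3

7/3


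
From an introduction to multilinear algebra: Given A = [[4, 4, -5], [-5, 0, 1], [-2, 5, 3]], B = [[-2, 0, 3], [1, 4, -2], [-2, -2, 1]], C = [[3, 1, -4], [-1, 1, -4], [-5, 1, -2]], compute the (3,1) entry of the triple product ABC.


(ABC)_{31} = sum_m (AB)_{3m} C_{m1}. First compute row 3 of AB.
(AB)_{31} = -2*-2 + 5*1 + 3*-2 = 3
(AB)_{32} = -2*0 + 5*4 + 3*-2 = 14
(AB)_{33} = -2*3 + 5*-2 + 3*1 = -13
Now contract with column 1 of C:
(AB)_{31} * C_{11} = 3 * 3 = 9
(AB)_{32} * C_{21} = 14 * -1 = -14
(AB)_{33} * C_{31} = -13 * -5 = 65
(ABC)_{31} = 9 + -14 + 65 = 60

60


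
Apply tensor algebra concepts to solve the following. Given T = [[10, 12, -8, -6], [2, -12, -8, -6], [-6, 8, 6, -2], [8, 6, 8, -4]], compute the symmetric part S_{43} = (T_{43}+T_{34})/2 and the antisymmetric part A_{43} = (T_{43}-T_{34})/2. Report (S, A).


T_{43} = 8
T_{34} = -2
S_{43} = (8 + -2)/2 = 6/2 = 3
A_{43} = (8 - -2)/2 = 10/2 = 5
Check: S + A = 3 + 5 = 8 = T_{43}.

(3, 5)


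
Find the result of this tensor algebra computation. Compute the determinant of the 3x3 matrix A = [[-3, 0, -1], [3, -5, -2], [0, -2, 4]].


Expanding along the first row, det(A) = a11*M_11 - a12*M_12 + a13*M_13, where M_1j is the (1,j) minor.
Minor M_11 = -5*4 - -2*-2 = -24
Minor M_12 = 3*4 - -2*0 = 12
Minor M_13 = 3*-2 - -5*0 = -6
det = -3*(-24) - 0*(12) + -1*(-6)
    = 72 - 0 + 6
    = 78

78


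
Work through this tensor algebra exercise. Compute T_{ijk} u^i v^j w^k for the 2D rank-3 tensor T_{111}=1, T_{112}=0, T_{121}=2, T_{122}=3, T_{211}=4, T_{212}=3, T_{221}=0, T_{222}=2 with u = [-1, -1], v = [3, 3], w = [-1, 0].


S = sum over i,j,k of T_{ijk} u_i v_j w_k. Expanding all 8 terms:
T_{111}*u_1*v_1*w_1 = 1*-1*3*-1 = 3  (running total: 3)
T_{112}*u_1*v_1*w_2 = 0*-1*3*0 = 0  (running total: 3)
T_{121}*u_1*v_2*w_1 = 2*-1*3*-1 = 6  (running total: 9)
T_{122}*u_1*v_2*w_2 = 3*-1*3*0 = 0  (running total: 9)
T_{211}*u_2*v_1*w_1 = 4*-1*3*-1 = 12  (running total: 21)
T_{212}*u_2*v_1*w_2 = 3*-1*3*0 = 0  (running total: 21)
T_{221}*u_2*v_2*w_1 = 0*-1*3*-1 = 0  (running total: 21)
T_{222}*u_2*v_2*w_2 = 2*-1*3*0 = 0  (running total: 21)
S = 21

21


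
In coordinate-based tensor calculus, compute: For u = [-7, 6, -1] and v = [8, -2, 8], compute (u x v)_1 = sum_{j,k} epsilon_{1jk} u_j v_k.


(u x v)_1 = sum_{j,k} epsilon_{1jk} u_j v_k. Only permutations of (1,2,3) contribute; the two non-zero terms are:
eps_{123} u_2 v_3 = 1 * 6 * 8 = 48
eps_{132} u_3 v_2 = -1 * -1 * -2 = -2
(u x v)_1 = 46

46


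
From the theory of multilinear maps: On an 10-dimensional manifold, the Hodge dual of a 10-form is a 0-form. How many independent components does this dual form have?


The Hodge dual of a p-form on an n-dimensional manifold is an (n-p)-form.
n = 10, p = 10, so dual degree = 10 - 10 = 0
The number of components is C(n, n-p) = C(10, 0) = 1

1


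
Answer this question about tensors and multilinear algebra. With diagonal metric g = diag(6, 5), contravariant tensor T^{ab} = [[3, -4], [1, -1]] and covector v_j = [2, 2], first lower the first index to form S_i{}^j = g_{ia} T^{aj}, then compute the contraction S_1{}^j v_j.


Step 1: lower the first index. For a diagonal metric, g_{ia} T^{aj} = g_{ii} T^{ij} (no sum on i).
g_{11} = 6
S_1{}^1 = 6 * T^{11} = 6 * 3 = 18
S_1{}^2 = 6 * T^{12} = 6 * -4 = -24
Step 2: contract S_1{}^j with v_j.
S_1{}^1 * v_1 = 18 * 2 = 36
S_1{}^2 * v_2 = -24 * 2 = -48
Result = 36 + -48 = -12

-12


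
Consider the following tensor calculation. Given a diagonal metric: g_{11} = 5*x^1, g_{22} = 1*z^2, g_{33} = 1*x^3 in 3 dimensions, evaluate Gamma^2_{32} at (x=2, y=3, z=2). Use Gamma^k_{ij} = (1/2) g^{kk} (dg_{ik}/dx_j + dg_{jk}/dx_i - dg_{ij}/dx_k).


For a diagonal metric, Gamma^k_{ij} = (1/2) g^{kk} (dg_{ik}/dx_j + dg_{jk}/dx_i - dg_{ij}/dx_k).
The metric is diagonal, so g_{ab} = 0 for a != b.
At the given point: g_{11} = 10, g_{22} = 4, g_{33} = 8
g^{22} = 1/4
dg_{32}/dx_2 = 0 (off-diagonal)
dg_{22}/dx_3 = dg_{22}/dx_3 = 4
dg_{32}/dx_2 = 0 (off-diagonal)
Numerator = 0 + 4 - 0 = 4
Gamma^2_{32} = 4 / (2 * 4) = 1/2

1/2


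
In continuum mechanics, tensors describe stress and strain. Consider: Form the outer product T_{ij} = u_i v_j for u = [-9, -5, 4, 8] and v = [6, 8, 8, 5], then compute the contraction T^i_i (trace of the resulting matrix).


The outer product gives T_{ij} = u_i v_j.
The trace (contraction) is Tr(T) = sum_i T_{ii} = sum_i u_i v_i.
Diagonal entries:
T_{11} = u_1 * v_1 = -9 * 6 = -54
T_{22} = u_2 * v_2 = -5 * 8 = -40
T_{33} = u_3 * v_3 = 4 * 8 = 32
T_{44} = u_4 * v_4 = 8 * 5 = 40
Tr(T) = -54 + -40 + 32 + 40 = -22

-22


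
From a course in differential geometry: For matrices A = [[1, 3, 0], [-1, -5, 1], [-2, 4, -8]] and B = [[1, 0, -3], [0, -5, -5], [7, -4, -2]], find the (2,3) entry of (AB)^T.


(AB)^T_{ij} = (AB)_{ji} = sum_k A_{jk} B_{ki}.
For i=2, j=3 we need (AB)_{32}:
A_{31} * B_{12} = -2 * 0 = 0
A_{32} * B_{22} = 4 * -5 = -20
A_{33} * B_{32} = -8 * -4 = 32
Sum = 0 + -20 + 32 = 12

12


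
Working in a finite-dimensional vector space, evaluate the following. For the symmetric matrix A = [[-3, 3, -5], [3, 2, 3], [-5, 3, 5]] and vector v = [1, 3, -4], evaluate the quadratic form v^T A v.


First compute Av:
(Av)_1 = -3*1 + 3*3 + -5*-4 = 26
(Av)_2 = 3*1 + 2*3 + 3*-4 = -3
(Av)_3 = -5*1 + 3*3 + 5*-4 = -16
Av = [26, -3, -16]
Then v^T (Av) = 1*26 + 3*-3 + -4*-16
= 26 + -9 + 64 = 81

81


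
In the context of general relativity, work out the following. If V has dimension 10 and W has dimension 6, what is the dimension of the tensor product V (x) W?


The dimension of a tensor product is the product of dimensions.
dim(V) = 10, dim(W) = 6
dim(V (x) W) = 10 * 6 = 60

60


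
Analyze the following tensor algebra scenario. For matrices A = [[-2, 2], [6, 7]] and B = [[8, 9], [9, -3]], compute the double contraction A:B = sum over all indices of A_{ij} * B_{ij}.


A:B = sum over all i,j of A_{ij} * B_{ij}.
Row 1: -2*8=-16, 2*9=18 => row sum = 2
Row 2: 6*9=54, 7*-3=-21 => row sum = 33
Total = 2 + 33 = 35

35


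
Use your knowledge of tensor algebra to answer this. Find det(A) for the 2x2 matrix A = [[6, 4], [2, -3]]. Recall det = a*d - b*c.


For a 2x2 matrix [[a, b], [c, d]], det = a*d - b*c.
a = 6, b = 4, c = 2, d = -3
a*d = 6 * -3 = -18
b*c = 4 * 2 = 8
det = -18 - 8 = -26

-26


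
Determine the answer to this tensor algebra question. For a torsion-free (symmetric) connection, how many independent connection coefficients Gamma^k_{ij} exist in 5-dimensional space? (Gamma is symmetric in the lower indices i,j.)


Christoffel symbols Gamma^k_{ij} are symmetric in i,j, so there are d * d(d+1)/2 independent symbols.
d = 5
d(d+1)/2 = 5 * 6 / 2 = 15
Total = 5 * 15 = 75

75


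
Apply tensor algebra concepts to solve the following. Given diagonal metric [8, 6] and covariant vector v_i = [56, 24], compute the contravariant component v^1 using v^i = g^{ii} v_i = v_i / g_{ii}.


To raise an index with a diagonal metric: v^i = v_i / g_{ii}.
For index 1: v_1 = 56, g_{11} = 8
v^1 = 56 / 8 = 7

7


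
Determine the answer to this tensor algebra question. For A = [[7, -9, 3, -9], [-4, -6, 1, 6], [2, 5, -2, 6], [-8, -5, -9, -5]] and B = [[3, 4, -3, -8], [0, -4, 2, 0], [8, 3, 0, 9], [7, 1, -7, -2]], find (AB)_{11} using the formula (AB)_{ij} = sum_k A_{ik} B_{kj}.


(AB)_{ij} = sum_k A_{ik} B_{kj}.
For i=1, j=1:
A_{11} * B_{11} = 7 * 3 = 21
A_{12} * B_{21} = -9 * 0 = 0
A_{13} * B_{31} = 3 * 8 = 24
A_{14} * B_{41} = -9 * 7 = -63
Sum = 21 + 0 + 24 + -63 = -18

-18


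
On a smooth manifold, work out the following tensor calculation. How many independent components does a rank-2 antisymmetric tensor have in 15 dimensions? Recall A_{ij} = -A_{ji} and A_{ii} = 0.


An antisymmetric rank-2 tensor satisfies A_{ij} = -A_{ji}, so diagonal entries are zero.
The independent components are the upper-triangular entries: C(n, 2) = n(n-1)/2.
n = 15
C(15, 2) = 15 * 14 / 2 = 210 / 2 = 105

105


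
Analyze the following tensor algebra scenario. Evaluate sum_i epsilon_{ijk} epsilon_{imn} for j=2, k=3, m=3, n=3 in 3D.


Using the identity: epsilon_{ijk} epsilon_{imn} = delta_{jm} delta_{kn} - delta_{jn} delta_{km}.
delta_{23} = 0
delta_{33} = 1
delta_{23} = 0
delta_{33} = 1
Result = 0 * 1 - 0 * 1 = 0 - 0 = 0

0


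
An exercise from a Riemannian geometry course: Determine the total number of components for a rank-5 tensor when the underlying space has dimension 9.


The number of components of a rank-r tensor in d dimensions is d^r.
Here d = 9 and r = 5.
9^5 = 59049

59049


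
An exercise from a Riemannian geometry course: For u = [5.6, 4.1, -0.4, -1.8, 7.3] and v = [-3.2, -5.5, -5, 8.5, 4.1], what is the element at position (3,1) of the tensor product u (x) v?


The outer product entry T_{ij} = u_i * v_j.
We need i=3, j=1.
u_3 = -0.4, v_1 = -3.2
T_{3,1} = -0.4 * -3.2 = 1.28

1.28


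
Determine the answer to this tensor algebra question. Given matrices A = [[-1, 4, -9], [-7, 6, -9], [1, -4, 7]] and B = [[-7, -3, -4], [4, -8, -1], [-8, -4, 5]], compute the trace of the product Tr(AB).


Tr(AB) = sum_i (AB)_{ii} where (AB)_{ii} = sum_k A_{ik} B_{ki}.
(AB)_{11} = -1*-7 + 4*4 + -9*-8 = 95
(AB)_{22} = -7*-3 + 6*-8 + -9*-4 = 9
(AB)_{33} = 1*-4 + -4*-1 + 7*5 = 35
Tr(AB) = 95 + 9 + 35 = 139

139


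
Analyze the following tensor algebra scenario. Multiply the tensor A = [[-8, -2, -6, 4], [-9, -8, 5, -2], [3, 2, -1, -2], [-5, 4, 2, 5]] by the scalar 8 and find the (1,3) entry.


Scalar multiplication: (cA)_{ij} = c * A_{ij}.
c = 8
A_{13} = -6
(cA)_{13} = 8 * -6 = -48

-48


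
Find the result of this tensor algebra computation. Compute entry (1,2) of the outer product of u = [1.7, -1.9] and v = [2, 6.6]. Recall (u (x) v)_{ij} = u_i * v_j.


The outer product entry T_{ij} = u_i * v_j.
We need i=1, j=2.
u_1 = 1.7, v_2 = 6.6
T_{1,2} = 1.7 * 6.6 = 11.22

11.22


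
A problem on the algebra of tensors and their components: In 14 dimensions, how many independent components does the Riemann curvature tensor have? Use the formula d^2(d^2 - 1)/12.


The Riemann tensor in d dimensions has d^2(d^2 - 1)/12 independent components.
d = 14, so d^2 = 196
d^2 - 1 = 195
d^2(d^2 - 1) = 196 * 195 = 38220
Divide by 12: 38220 / 12 = 3185

3185


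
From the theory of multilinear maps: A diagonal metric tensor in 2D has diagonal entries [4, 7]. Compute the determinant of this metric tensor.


For a diagonal metric, the determinant is the product of diagonal entries.
Diagonal entries: 4, 7
det(g) = 4 * 7 = 28

28


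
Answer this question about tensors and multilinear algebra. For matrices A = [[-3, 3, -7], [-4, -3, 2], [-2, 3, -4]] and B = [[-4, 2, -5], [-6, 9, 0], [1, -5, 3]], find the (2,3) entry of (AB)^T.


(AB)^T_{ij} = (AB)_{ji} = sum_k A_{jk} B_{ki}.
For i=2, j=3 we need (AB)_{32}:
A_{31} * B_{12} = -2 * 2 = -4
A_{32} * B_{22} = 3 * 9 = 27
A_{33} * B_{32} = -4 * -5 = 20
Sum = -4 + 27 + 20 = 43

43


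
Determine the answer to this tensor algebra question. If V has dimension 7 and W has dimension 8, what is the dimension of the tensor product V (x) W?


The dimension of a tensor product is the product of dimensions.
dim(V) = 7, dim(W) = 8
dim(V (x) W) = 7 * 8 = 56

56


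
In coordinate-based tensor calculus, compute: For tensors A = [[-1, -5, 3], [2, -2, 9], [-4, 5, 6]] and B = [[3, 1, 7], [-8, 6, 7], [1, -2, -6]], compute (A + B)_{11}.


Tensor addition is component-wise: (A + B)_{ij} = A_{ij} + B_{ij}.
A_{11} = -1
B_{11} = 3
(A + B)_{11} = -1 + 3 = 2

2


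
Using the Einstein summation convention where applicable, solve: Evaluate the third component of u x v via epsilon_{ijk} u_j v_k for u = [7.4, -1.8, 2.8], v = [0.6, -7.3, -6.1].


(u x v)_3 = sum_{j,k} epsilon_{3jk} u_j v_k. Only permutations of (1,2,3) contribute; the two non-zero terms are:
eps_{312} u_1 v_2 = 1 * 7.4 * -7.3 = -54.02
eps_{321} u_2 v_1 = -1 * -1.8 * 0.6 = 1.08
(u x v)_3 = -52.94

-52.94


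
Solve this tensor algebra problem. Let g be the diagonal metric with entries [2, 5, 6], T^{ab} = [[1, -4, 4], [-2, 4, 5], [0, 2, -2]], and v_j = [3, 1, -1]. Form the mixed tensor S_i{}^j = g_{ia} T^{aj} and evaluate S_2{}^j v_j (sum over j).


Step 1: lower the first index. For a diagonal metric, g_{ia} T^{aj} = g_{ii} T^{ij} (no sum on i).
g_{22} = 5
S_2{}^1 = 5 * T^{21} = 5 * -2 = -10
S_2{}^2 = 5 * T^{22} = 5 * 4 = 20
S_2{}^3 = 5 * T^{23} = 5 * 5 = 25
Step 2: contract S_2{}^j with v_j.
S_2{}^1 * v_1 = -10 * 3 = -30
S_2{}^2 * v_2 = 20 * 1 = 20
S_2{}^3 * v_3 = 25 * -1 = -25
Result = -30 + 20 + -25 = -35

-35


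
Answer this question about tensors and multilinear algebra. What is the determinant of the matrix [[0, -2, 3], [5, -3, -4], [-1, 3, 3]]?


Expanding along the first row, det(A) = a11*M_11 - a12*M_12 + a13*M_13, where M_1j is the (1,j) minor.
Minor M_11 = -3*3 - -4*3 = 3
Minor M_12 = 5*3 - -4*-1 = 11
Minor M_13 = 5*3 - -3*-1 = 12
det = 0*(3) - -2*(11) + 3*(12)
    = 0 - -22 + 36
    = 58

58


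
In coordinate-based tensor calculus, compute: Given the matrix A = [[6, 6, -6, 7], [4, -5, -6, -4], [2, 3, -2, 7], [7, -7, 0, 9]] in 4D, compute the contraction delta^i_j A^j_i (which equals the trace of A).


The contraction (trace) of a rank-2 tensor is the sum of its diagonal elements.
Diagonal entries: A[1,1] = 6, A[2,2] = -5, A[3,3] = -2, A[4,4] = 9
Tr(A) = 6 + -5 + -2 + 9 = 8

8


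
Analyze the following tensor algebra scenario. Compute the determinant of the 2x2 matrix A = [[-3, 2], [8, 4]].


For a 2x2 matrix [[a, b], [c, d]], det = a*d - b*c.
a = -3, b = 2, c = 8, d = 4
a*d = -3 * 4 = -12
b*c = 2 * 8 = 16
det = -12 - 16 = -28

-28


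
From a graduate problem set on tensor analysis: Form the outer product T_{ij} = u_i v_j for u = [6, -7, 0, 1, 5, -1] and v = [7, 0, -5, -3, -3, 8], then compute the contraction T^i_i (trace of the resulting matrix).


The outer product gives T_{ij} = u_i v_j.
The trace (contraction) is Tr(T) = sum_i T_{ii} = sum_i u_i v_i.
Diagonal entries:
T_{11} = u_1 * v_1 = 6 * 7 = 42
T_{22} = u_2 * v_2 = -7 * 0 = 0
T_{33} = u_3 * v_3 = 0 * -5 = 0
T_{44} = u_4 * v_4 = 1 * -3 = -3
T_{55} = u_5 * v_5 = 5 * -3 = -15
T_{66} = u_6 * v_6 = -1 * 8 = -8
Tr(T) = 42 + 0 + 0 + -3 + -15 + -8 = 16

16


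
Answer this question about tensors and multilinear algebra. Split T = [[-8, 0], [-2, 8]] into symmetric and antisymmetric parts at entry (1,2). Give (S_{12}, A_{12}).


T_{12} = 0
T_{21} = -2
S_{12} = (0 + -2)/2 = -2/2 = -1
A_{12} = (0 - -2)/2 = 2/2 = 1
Check: S + A = -1 + 1 = 0 = T_{12}.

(-1, 1)


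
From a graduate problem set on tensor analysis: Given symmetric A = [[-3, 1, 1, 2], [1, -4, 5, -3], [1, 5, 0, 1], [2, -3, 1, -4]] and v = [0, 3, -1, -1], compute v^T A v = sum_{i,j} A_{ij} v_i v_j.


First compute Av:
(Av)_1 = -3*0 + 1*3 + 1*-1 + 2*-1 = 0
(Av)_2 = 1*0 + -4*3 + 5*-1 + -3*-1 = -14
(Av)_3 = 1*0 + 5*3 + 0*-1 + 1*-1 = 14
(Av)_4 = 2*0 + -3*3 + 1*-1 + -4*-1 = -6
Av = [0, -14, 14, -6]
Then v^T (Av) = 0*0 + 3*-14 + -1*14 + -1*-6
= 0 + -42 + -14 + 6 = -50

-50


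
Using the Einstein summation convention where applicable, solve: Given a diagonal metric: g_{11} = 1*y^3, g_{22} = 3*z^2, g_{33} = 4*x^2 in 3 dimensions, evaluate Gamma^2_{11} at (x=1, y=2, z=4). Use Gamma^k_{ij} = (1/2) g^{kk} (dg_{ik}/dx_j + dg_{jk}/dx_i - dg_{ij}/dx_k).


For a diagonal metric, Gamma^k_{ij} = (1/2) g^{kk} (dg_{ik}/dx_j + dg_{jk}/dx_i - dg_{ij}/dx_k).
The metric is diagonal, so g_{ab} = 0 for a != b.
At the given point: g_{11} = 8, g_{22} = 48, g_{33} = 4
g^{22} = 1/48
dg_{12}/dx_1 = 0 (off-diagonal)
dg_{12}/dx_1 = 0 (off-diagonal)
dg_{11}/dx_2 = dg_{11}/dx_2 = 12
Numerator = 0 + 0 - 12 = -12
Gamma^2_{11} = -12 / (2 * 48) = -1/8

-1/8
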